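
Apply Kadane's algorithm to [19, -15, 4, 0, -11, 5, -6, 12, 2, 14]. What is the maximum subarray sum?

Using Kadane's algorithm on [19, -15, 4, 0, -11, 5, -6, 12, 2, 14]:

Scanning through the array:
Position 1 (value -15): max_ending_here = 4, max_so_far = 19
Position 2 (value 4): max_ending_here = 8, max_so_far = 19
Position 3 (value 0): max_ending_here = 8, max_so_far = 19
Position 4 (value -11): max_ending_here = -3, max_so_far = 19
Position 5 (value 5): max_ending_here = 5, max_so_far = 19
Position 6 (value -6): max_ending_here = -1, max_so_far = 19
Position 7 (value 12): max_ending_here = 12, max_so_far = 19
Position 8 (value 2): max_ending_here = 14, max_so_far = 19
Position 9 (value 14): max_ending_here = 28, max_so_far = 28

Maximum subarray: [12, 2, 14]
Maximum sum: 28

The maximum subarray is [12, 2, 14] with sum 28. This subarray runs from index 7 to index 9.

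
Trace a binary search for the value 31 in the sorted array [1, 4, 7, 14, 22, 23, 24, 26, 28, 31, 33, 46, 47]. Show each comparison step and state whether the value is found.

Binary search for 31 in [1, 4, 7, 14, 22, 23, 24, 26, 28, 31, 33, 46, 47]:

lo=0, hi=12, mid=6, arr[mid]=24 -> 24 < 31, search right half
lo=7, hi=12, mid=9, arr[mid]=31 -> Found target at index 9!

Binary search finds 31 at index 9 after 2 comparisons. The search repeatedly halves the search space by comparing with the middle element.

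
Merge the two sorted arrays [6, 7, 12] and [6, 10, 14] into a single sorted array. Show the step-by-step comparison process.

Merging process:

Compare 6 vs 6: take 6 from left. Merged: [6]
Compare 7 vs 6: take 6 from right. Merged: [6, 6]
Compare 7 vs 10: take 7 from left. Merged: [6, 6, 7]
Compare 12 vs 10: take 10 from right. Merged: [6, 6, 7, 10]
Compare 12 vs 14: take 12 from left. Merged: [6, 6, 7, 10, 12]
Append remaining from right: [14]. Merged: [6, 6, 7, 10, 12, 14]

Final merged array: [6, 6, 7, 10, 12, 14]
Total comparisons: 5

The merged array is [6, 6, 7, 10, 12, 14], requiring 5 comparisons. The merge step runs in O(n) time where n is the total number of elements.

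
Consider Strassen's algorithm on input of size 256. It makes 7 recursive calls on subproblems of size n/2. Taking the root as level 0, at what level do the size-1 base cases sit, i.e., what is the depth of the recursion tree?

For divide and conquer with division factor 2:

Problem sizes at each level:
Level 0: 256
Level 1: 128
Level 2: 64
Level 3: 32
Level 4: 16
Level 5: 8
Level 6: 4
Level 7: 2
Level 8: 1

The root is level 0 and the size-1 base case is level 8 (the tree spans levels 0 through 8, i.e. 9 levels counting the root), so the depth is the number of divisions: log_2(256) = 8

The recursion tree depth is log_2(256) = 8. At each level, the problem size is divided by 2, so it takes 8 divisions to reduce to a base case of size 1. The algorithm makes 7 recursive calls at each level.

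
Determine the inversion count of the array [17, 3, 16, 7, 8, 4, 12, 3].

Finding inversions in [17, 3, 16, 7, 8, 4, 12, 3]:

(0, 1): arr[0]=17 > arr[1]=3
(0, 2): arr[0]=17 > arr[2]=16
(0, 3): arr[0]=17 > arr[3]=7
(0, 4): arr[0]=17 > arr[4]=8
(0, 5): arr[0]=17 > arr[5]=4
(0, 6): arr[0]=17 > arr[6]=12
(0, 7): arr[0]=17 > arr[7]=3
(2, 3): arr[2]=16 > arr[3]=7
(2, 4): arr[2]=16 > arr[4]=8
(2, 5): arr[2]=16 > arr[5]=4
(2, 6): arr[2]=16 > arr[6]=12
(2, 7): arr[2]=16 > arr[7]=3
(3, 5): arr[3]=7 > arr[5]=4
(3, 7): arr[3]=7 > arr[7]=3
(4, 5): arr[4]=8 > arr[5]=4
(4, 7): arr[4]=8 > arr[7]=3
(5, 7): arr[5]=4 > arr[7]=3
(6, 7): arr[6]=12 > arr[7]=3

Total inversions: 18

The array has 18 inversion(s): (0,1), (0,2), (0,3), (0,4), (0,5), (0,6), (0,7), (2,3), (2,4), (2,5), (2,6), (2,7), (3,5), (3,7), (4,5), (4,7), (5,7), (6,7). Each pair (i,j) satisfies i < j and arr[i] > arr[j].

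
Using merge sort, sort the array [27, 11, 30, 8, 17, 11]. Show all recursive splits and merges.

Merge sort trace:

Split: [27, 11, 30, 8, 17, 11] -> [27, 11, 30] and [8, 17, 11]
  Split: [27, 11, 30] -> [27] and [11, 30]
    Split: [11, 30] -> [11] and [30]
    Merge: [11] + [30] -> [11, 30]
  Merge: [27] + [11, 30] -> [11, 27, 30]
  Split: [8, 17, 11] -> [8] and [17, 11]
    Split: [17, 11] -> [17] and [11]
    Merge: [17] + [11] -> [11, 17]
  Merge: [8] + [11, 17] -> [8, 11, 17]
Merge: [11, 27, 30] + [8, 11, 17] -> [8, 11, 11, 17, 27, 30]

Final sorted array: [8, 11, 11, 17, 27, 30]

The merge sort proceeds by recursively splitting the array and merging sorted halves.
After all merges, the sorted array is [8, 11, 11, 17, 27, 30].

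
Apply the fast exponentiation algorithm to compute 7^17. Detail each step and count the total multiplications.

Computing 7^17 by squaring (build up from 7^1; each line after the first costs one multiplication):

7^1 = 7
7^2 = (7^1)^2 = 7^2 = 49
7^4 = (7^2)^2 = 49^2 = 2401
7^8 = (7^4)^2 = 2401^2 = 5764801
7^16 = (7^8)^2 = 5764801^2 = 33232930569601
7^17 = 7 * 7^16 = 7 * 33232930569601 = 232630513987207

Result: 232630513987207
Multiplications needed: 5 (5 lines after 7^1)

7^17 = 232630513987207. Using exponentiation by squaring, this requires 5 multiplications. The key idea: if the exponent is even, square the half-power; if odd, multiply by the base once.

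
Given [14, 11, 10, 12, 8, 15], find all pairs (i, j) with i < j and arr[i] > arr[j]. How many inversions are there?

Finding inversions in [14, 11, 10, 12, 8, 15]:

(0, 1): arr[0]=14 > arr[1]=11
(0, 2): arr[0]=14 > arr[2]=10
(0, 3): arr[0]=14 > arr[3]=12
(0, 4): arr[0]=14 > arr[4]=8
(1, 2): arr[1]=11 > arr[2]=10
(1, 4): arr[1]=11 > arr[4]=8
(2, 4): arr[2]=10 > arr[4]=8
(3, 4): arr[3]=12 > arr[4]=8

Total inversions: 8

The array has 8 inversion(s): (0,1), (0,2), (0,3), (0,4), (1,2), (1,4), (2,4), (3,4). Each pair (i,j) satisfies i < j and arr[i] > arr[j].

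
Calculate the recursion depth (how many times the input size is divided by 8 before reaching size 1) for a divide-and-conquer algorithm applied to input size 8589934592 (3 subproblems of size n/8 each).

For divide and conquer with division factor 8:

Problem sizes at each level:
Level 0: 8589934592
Level 1: 1073741824
Level 2: 134217728
Level 3: 16777216
Level 4: 2097152
Level 5: 262144
Level 6: 32768
Level 7: 4096
Level 8: 512
Level 9: 64
Level 10: 8
Level 11: 1

The root is level 0 and the size-1 base case is level 11 (the tree spans levels 0 through 11, i.e. 12 levels counting the root), so the depth is the number of divisions: log_8(8589934592) = 11

The recursion tree depth is log_8(8589934592) = 11. At each level, the problem size is divided by 8, so it takes 11 divisions to reduce to a base case of size 1. The algorithm makes 3 recursive calls at each level.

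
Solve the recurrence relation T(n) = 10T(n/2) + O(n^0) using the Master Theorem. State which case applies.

Master Theorem for T(n) = 10T(n/2) + O(n^0):

a = 10, b = 2, c = 0
log_b(a) = log_2(10) = 3.3219

Case 1: c = 0 < log_2(10) = 3.3219
T(n) = O(n^(log_2 10))

For T(n) = 10T(n/2) + O(n^0): log_2(10) = 3.3219. This is Case 1 of the Master Theorem (c < log_b(a), work dominated by leaves), giving O(n^(log_2 10)).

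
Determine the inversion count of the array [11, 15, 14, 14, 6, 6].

Finding inversions in [11, 15, 14, 14, 6, 6]:

(0, 4): arr[0]=11 > arr[4]=6
(0, 5): arr[0]=11 > arr[5]=6
(1, 2): arr[1]=15 > arr[2]=14
(1, 3): arr[1]=15 > arr[3]=14
(1, 4): arr[1]=15 > arr[4]=6
(1, 5): arr[1]=15 > arr[5]=6
(2, 4): arr[2]=14 > arr[4]=6
(2, 5): arr[2]=14 > arr[5]=6
(3, 4): arr[3]=14 > arr[4]=6
(3, 5): arr[3]=14 > arr[5]=6

Total inversions: 10

The array has 10 inversion(s): (0,4), (0,5), (1,2), (1,3), (1,4), (1,5), (2,4), (2,5), (3,4), (3,5). Each pair (i,j) satisfies i < j and arr[i] > arr[j].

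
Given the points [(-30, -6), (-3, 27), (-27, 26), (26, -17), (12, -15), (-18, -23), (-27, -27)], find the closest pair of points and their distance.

Computing all pairwise distances among 7 points:

d((-30, -6), (-3, 27)) = 42.638
d((-30, -6), (-27, 26)) = 32.1403
d((-30, -6), (26, -17)) = 57.0701
d((-30, -6), (12, -15)) = 42.9535
d((-30, -6), (-18, -23)) = 20.8087
d((-30, -6), (-27, -27)) = 21.2132
d((-3, 27), (-27, 26)) = 24.0208
d((-3, 27), (26, -17)) = 52.6972
d((-3, 27), (12, -15)) = 44.5982
d((-3, 27), (-18, -23)) = 52.2015
d((-3, 27), (-27, -27)) = 59.0931
d((-27, 26), (26, -17)) = 68.2495
d((-27, 26), (12, -15)) = 56.5862
d((-27, 26), (-18, -23)) = 49.8197
d((-27, 26), (-27, -27)) = 53.0
d((26, -17), (12, -15)) = 14.1421
d((26, -17), (-18, -23)) = 44.4072
d((26, -17), (-27, -27)) = 53.9351
d((12, -15), (-18, -23)) = 31.0483
d((12, -15), (-27, -27)) = 40.8044
d((-18, -23), (-27, -27)) = 9.8489 <-- minimum

Closest pair: (-18, -23) and (-27, -27) with distance 9.8489

The closest pair is (-18, -23) and (-27, -27) with Euclidean distance 9.8489. For 7 points, brute-force pairwise comparison is shown above. For large n, the divide-and-conquer algorithm (sort by x, recurse on halves, check the dividing strip) achieves O(n log n).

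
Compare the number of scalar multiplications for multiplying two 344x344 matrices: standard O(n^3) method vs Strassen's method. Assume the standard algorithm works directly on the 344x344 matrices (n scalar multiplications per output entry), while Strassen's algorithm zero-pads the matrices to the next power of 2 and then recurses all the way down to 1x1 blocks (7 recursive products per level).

Matrix multiplication for 344x344 matrices:

Strassen's algorithm requires power-of-2 dimensions. Pad 344x344 to 512x512 (next power of 2).

Standard algorithm: 344^3 = 40707584 multiplications
Strassen's algorithm: 7^(log2(512)) = 7^9 = 40353607 multiplications
Savings: 40707584 - 40353607 = 353977 multiplications

Standard: 40707584 multiplications (344^3). Strassen: 40353607 multiplications (7^9, after padding to 512x512). Strassen reduces 8 recursive multiplications to 7 at each level.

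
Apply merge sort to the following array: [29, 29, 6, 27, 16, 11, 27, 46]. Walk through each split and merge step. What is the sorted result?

Merge sort trace:

Split: [29, 29, 6, 27, 16, 11, 27, 46] -> [29, 29, 6, 27] and [16, 11, 27, 46]
  Split: [29, 29, 6, 27] -> [29, 29] and [6, 27]
    Split: [29, 29] -> [29] and [29]
    Merge: [29] + [29] -> [29, 29]
    Split: [6, 27] -> [6] and [27]
    Merge: [6] + [27] -> [6, 27]
  Merge: [29, 29] + [6, 27] -> [6, 27, 29, 29]
  Split: [16, 11, 27, 46] -> [16, 11] and [27, 46]
    Split: [16, 11] -> [16] and [11]
    Merge: [16] + [11] -> [11, 16]
    Split: [27, 46] -> [27] and [46]
    Merge: [27] + [46] -> [27, 46]
  Merge: [11, 16] + [27, 46] -> [11, 16, 27, 46]
Merge: [6, 27, 29, 29] + [11, 16, 27, 46] -> [6, 11, 16, 27, 27, 29, 29, 46]

Final sorted array: [6, 11, 16, 27, 27, 29, 29, 46]

The merge sort proceeds by recursively splitting the array and merging sorted halves.
After all merges, the sorted array is [6, 11, 16, 27, 27, 29, 29, 46].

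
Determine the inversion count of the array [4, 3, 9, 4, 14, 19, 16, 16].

Finding inversions in [4, 3, 9, 4, 14, 19, 16, 16]:

(0, 1): arr[0]=4 > arr[1]=3
(2, 3): arr[2]=9 > arr[3]=4
(5, 6): arr[5]=19 > arr[6]=16
(5, 7): arr[5]=19 > arr[7]=16

Total inversions: 4

The array has 4 inversion(s): (0,1), (2,3), (5,6), (5,7). Each pair (i,j) satisfies i < j and arr[i] > arr[j].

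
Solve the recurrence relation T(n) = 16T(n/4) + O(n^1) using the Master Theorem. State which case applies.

Master Theorem for T(n) = 16T(n/4) + O(n^1):

a = 16, b = 4, c = 1
log_b(a) = log_4(16) = 2.0000

Case 1: c = 1 < log_4(16) = 2.0000
T(n) = O(n^(log_4 16)) = O(n^2)

For T(n) = 16T(n/4) + O(n^1): log_4(16) = 2.0000. This is Case 1 of the Master Theorem (c < log_b(a), work dominated by leaves), giving O(n^2).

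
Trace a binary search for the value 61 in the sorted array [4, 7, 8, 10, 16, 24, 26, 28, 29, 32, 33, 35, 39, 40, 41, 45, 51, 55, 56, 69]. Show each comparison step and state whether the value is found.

Binary search for 61 in [4, 7, 8, 10, 16, 24, 26, 28, 29, 32, 33, 35, 39, 40, 41, 45, 51, 55, 56, 69]:

lo=0, hi=19, mid=9, arr[mid]=32 -> 32 < 61, search right half
lo=10, hi=19, mid=14, arr[mid]=41 -> 41 < 61, search right half
lo=15, hi=19, mid=17, arr[mid]=55 -> 55 < 61, search right half
lo=18, hi=19, mid=18, arr[mid]=56 -> 56 < 61, search right half
lo=19, hi=19, mid=19, arr[mid]=69 -> 69 > 61, search left half
lo=19 > hi=18, target 61 not found

Binary search determines that 61 is not in the array after 5 comparisons. The search space was exhausted without finding the target.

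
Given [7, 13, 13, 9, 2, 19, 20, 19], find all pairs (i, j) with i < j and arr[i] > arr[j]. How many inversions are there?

Finding inversions in [7, 13, 13, 9, 2, 19, 20, 19]:

(0, 4): arr[0]=7 > arr[4]=2
(1, 3): arr[1]=13 > arr[3]=9
(1, 4): arr[1]=13 > arr[4]=2
(2, 3): arr[2]=13 > arr[3]=9
(2, 4): arr[2]=13 > arr[4]=2
(3, 4): arr[3]=9 > arr[4]=2
(6, 7): arr[6]=20 > arr[7]=19

Total inversions: 7

The array has 7 inversion(s): (0,4), (1,3), (1,4), (2,3), (2,4), (3,4), (6,7). Each pair (i,j) satisfies i < j and arr[i] > arr[j].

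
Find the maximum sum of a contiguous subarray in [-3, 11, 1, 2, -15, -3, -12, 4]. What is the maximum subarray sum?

Using Kadane's algorithm on [-3, 11, 1, 2, -15, -3, -12, 4]:

Scanning through the array:
Position 1 (value 11): max_ending_here = 11, max_so_far = 11
Position 2 (value 1): max_ending_here = 12, max_so_far = 12
Position 3 (value 2): max_ending_here = 14, max_so_far = 14
Position 4 (value -15): max_ending_here = -1, max_so_far = 14
Position 5 (value -3): max_ending_here = -3, max_so_far = 14
Position 6 (value -12): max_ending_here = -12, max_so_far = 14
Position 7 (value 4): max_ending_here = 4, max_so_far = 14

Maximum subarray: [11, 1, 2]
Maximum sum: 14

The maximum subarray is [11, 1, 2] with sum 14. This subarray runs from index 1 to index 3.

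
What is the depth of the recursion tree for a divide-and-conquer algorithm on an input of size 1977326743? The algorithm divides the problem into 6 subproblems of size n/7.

For divide and conquer with division factor 7:

Problem sizes at each level:
Level 0: 1977326743
Level 1: 282475249
Level 2: 40353607
Level 3: 5764801
Level 4: 823543
Level 5: 117649
Level 6: 16807
Level 7: 2401
Level 8: 343
Level 9: 49
Level 10: 7
Level 11: 1

The root is level 0 and the size-1 base case is level 11 (the tree spans levels 0 through 11, i.e. 12 levels counting the root), so the depth is the number of divisions: log_7(1977326743) = 11

The recursion tree depth is log_7(1977326743) = 11. At each level, the problem size is divided by 7, so it takes 11 divisions to reduce to a base case of size 1. The algorithm makes 6 recursive calls at each level.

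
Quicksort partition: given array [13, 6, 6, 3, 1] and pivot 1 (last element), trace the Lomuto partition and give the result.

Lomuto partition with pivot = 1:

Initial array: [13, 6, 6, 3, 1]

arr[0]=13 > 1: no swap
arr[1]=6 > 1: no swap
arr[2]=6 > 1: no swap
arr[3]=3 > 1: no swap

Place pivot at position 0: [1, 6, 6, 3, 13]
Pivot position: 0

After partitioning with pivot 1, the array becomes [1, 6, 6, 3, 13]. The pivot is placed at index 0. All elements to the left of the pivot are <= 1, and all elements to the right are > 1.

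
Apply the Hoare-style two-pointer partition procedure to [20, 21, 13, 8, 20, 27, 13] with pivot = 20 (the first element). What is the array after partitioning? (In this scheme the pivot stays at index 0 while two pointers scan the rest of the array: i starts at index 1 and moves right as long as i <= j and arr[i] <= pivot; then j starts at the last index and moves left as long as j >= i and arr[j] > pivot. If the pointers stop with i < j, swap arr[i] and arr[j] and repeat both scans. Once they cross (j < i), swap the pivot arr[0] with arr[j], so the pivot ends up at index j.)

Hoare-style two-pointer partition with pivot = 20:

Initial array: [20, 21, 13, 8, 20, 27, 13]

Pointers start at i = 1, j = 6.
i stops at index 1 (arr[1]=21 > 20), j stops at index 6 (arr[6]=13 <= 20): swap arr[1] and arr[6], array becomes [20, 13, 13, 8, 20, 27, 21]
i ends at 5, j ends at 4: the pointers have crossed (j < i), so scanning stops.

Swap pivot arr[0] with arr[4] to place pivot at position 4: [20, 13, 13, 8, 20, 27, 21]
Pivot position: 4

After partitioning with pivot 20, the array becomes [20, 13, 13, 8, 20, 27, 21]. The pivot is placed at index 4. All elements to the left of the pivot are <= 20, and all elements to the right are > 20.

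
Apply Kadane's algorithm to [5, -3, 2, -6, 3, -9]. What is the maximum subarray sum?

Using Kadane's algorithm on [5, -3, 2, -6, 3, -9]:

Scanning through the array:
Position 1 (value -3): max_ending_here = 2, max_so_far = 5
Position 2 (value 2): max_ending_here = 4, max_so_far = 5
Position 3 (value -6): max_ending_here = -2, max_so_far = 5
Position 4 (value 3): max_ending_here = 3, max_so_far = 5
Position 5 (value -9): max_ending_here = -6, max_so_far = 5

Maximum subarray: [5]
Maximum sum: 5

The maximum subarray is [5] with sum 5. This subarray runs from index 0 to index 0.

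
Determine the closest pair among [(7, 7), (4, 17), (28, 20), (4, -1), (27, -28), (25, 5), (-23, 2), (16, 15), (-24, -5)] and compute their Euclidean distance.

Computing all pairwise distances among 9 points:

d((7, 7), (4, 17)) = 10.4403
d((7, 7), (28, 20)) = 24.6982
d((7, 7), (4, -1)) = 8.544
d((7, 7), (27, -28)) = 40.3113
d((7, 7), (25, 5)) = 18.1108
d((7, 7), (-23, 2)) = 30.4138
d((7, 7), (16, 15)) = 12.0416
d((7, 7), (-24, -5)) = 33.2415
d((4, 17), (28, 20)) = 24.1868
d((4, 17), (4, -1)) = 18.0
d((4, 17), (27, -28)) = 50.5371
d((4, 17), (25, 5)) = 24.1868
d((4, 17), (-23, 2)) = 30.8869
d((4, 17), (16, 15)) = 12.1655
d((4, 17), (-24, -5)) = 35.609
d((28, 20), (4, -1)) = 31.8904
d((28, 20), (27, -28)) = 48.0104
d((28, 20), (25, 5)) = 15.2971
d((28, 20), (-23, 2)) = 54.0833
d((28, 20), (16, 15)) = 13.0
d((28, 20), (-24, -5)) = 57.6975
d((4, -1), (27, -28)) = 35.4683
d((4, -1), (25, 5)) = 21.8403
d((4, -1), (-23, 2)) = 27.1662
d((4, -1), (16, 15)) = 20.0
d((4, -1), (-24, -5)) = 28.2843
d((27, -28), (25, 5)) = 33.0606
d((27, -28), (-23, 2)) = 58.3095
d((27, -28), (16, 15)) = 44.3847
d((27, -28), (-24, -5)) = 55.9464
d((25, 5), (-23, 2)) = 48.0937
d((25, 5), (16, 15)) = 13.4536
d((25, 5), (-24, -5)) = 50.01
d((-23, 2), (16, 15)) = 41.1096
d((-23, 2), (-24, -5)) = 7.0711 <-- minimum
d((16, 15), (-24, -5)) = 44.7214

Closest pair: (-23, 2) and (-24, -5) with distance 7.0711

The closest pair is (-23, 2) and (-24, -5) with Euclidean distance 7.0711. For 9 points, brute-force pairwise comparison is shown above. For large n, the divide-and-conquer algorithm (sort by x, recurse on halves, check the dividing strip) achieves O(n log n).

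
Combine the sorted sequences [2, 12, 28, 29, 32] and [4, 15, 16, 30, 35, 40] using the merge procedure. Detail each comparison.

Merging process:

Compare 2 vs 4: take 2 from left. Merged: [2]
Compare 12 vs 4: take 4 from right. Merged: [2, 4]
Compare 12 vs 15: take 12 from left. Merged: [2, 4, 12]
Compare 28 vs 15: take 15 from right. Merged: [2, 4, 12, 15]
Compare 28 vs 16: take 16 from right. Merged: [2, 4, 12, 15, 16]
Compare 28 vs 30: take 28 from left. Merged: [2, 4, 12, 15, 16, 28]
Compare 29 vs 30: take 29 from left. Merged: [2, 4, 12, 15, 16, 28, 29]
Compare 32 vs 30: take 30 from right. Merged: [2, 4, 12, 15, 16, 28, 29, 30]
Compare 32 vs 35: take 32 from left. Merged: [2, 4, 12, 15, 16, 28, 29, 30, 32]
Append remaining from right: [35, 40]. Merged: [2, 4, 12, 15, 16, 28, 29, 30, 32, 35, 40]

Final merged array: [2, 4, 12, 15, 16, 28, 29, 30, 32, 35, 40]
Total comparisons: 9

The merged array is [2, 4, 12, 15, 16, 28, 29, 30, 32, 35, 40], requiring 9 comparisons. The merge step runs in O(n) time where n is the total number of elements.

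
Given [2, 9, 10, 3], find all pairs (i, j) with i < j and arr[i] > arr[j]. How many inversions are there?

Finding inversions in [2, 9, 10, 3]:

(1, 3): arr[1]=9 > arr[3]=3
(2, 3): arr[2]=10 > arr[3]=3

Total inversions: 2

The array has 2 inversion(s): (1,3), (2,3). Each pair (i,j) satisfies i < j and arr[i] > arr[j].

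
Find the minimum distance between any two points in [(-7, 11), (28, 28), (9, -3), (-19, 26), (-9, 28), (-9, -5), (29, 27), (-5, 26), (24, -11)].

Computing all pairwise distances among 9 points:

d((-7, 11), (28, 28)) = 38.9102
d((-7, 11), (9, -3)) = 21.2603
d((-7, 11), (-19, 26)) = 19.2094
d((-7, 11), (-9, 28)) = 17.1172
d((-7, 11), (-9, -5)) = 16.1245
d((-7, 11), (29, 27)) = 39.3954
d((-7, 11), (-5, 26)) = 15.1327
d((-7, 11), (24, -11)) = 38.0132
d((28, 28), (9, -3)) = 36.3593
d((28, 28), (-19, 26)) = 47.0425
d((28, 28), (-9, 28)) = 37.0
d((28, 28), (-9, -5)) = 49.5782
d((28, 28), (29, 27)) = 1.4142 <-- minimum
d((28, 28), (-5, 26)) = 33.0606
d((28, 28), (24, -11)) = 39.2046
d((9, -3), (-19, 26)) = 40.3113
d((9, -3), (-9, 28)) = 35.8469
d((9, -3), (-9, -5)) = 18.1108
d((9, -3), (29, 27)) = 36.0555
d((9, -3), (-5, 26)) = 32.2025
d((9, -3), (24, -11)) = 17.0
d((-19, 26), (-9, 28)) = 10.198
d((-19, 26), (-9, -5)) = 32.573
d((-19, 26), (29, 27)) = 48.0104
d((-19, 26), (-5, 26)) = 14.0
d((-19, 26), (24, -11)) = 56.7274
d((-9, 28), (-9, -5)) = 33.0
d((-9, 28), (29, 27)) = 38.0132
d((-9, 28), (-5, 26)) = 4.4721
d((-9, 28), (24, -11)) = 51.0882
d((-9, -5), (29, 27)) = 49.679
d((-9, -5), (-5, 26)) = 31.257
d((-9, -5), (24, -11)) = 33.541
d((29, 27), (-5, 26)) = 34.0147
d((29, 27), (24, -11)) = 38.3275
d((-5, 26), (24, -11)) = 47.0106

Closest pair: (28, 28) and (29, 27) with distance 1.4142

The closest pair is (28, 28) and (29, 27) with Euclidean distance 1.4142. For 9 points, brute-force pairwise comparison is shown above. For large n, the divide-and-conquer algorithm (sort by x, recurse on halves, check the dividing strip) achieves O(n log n).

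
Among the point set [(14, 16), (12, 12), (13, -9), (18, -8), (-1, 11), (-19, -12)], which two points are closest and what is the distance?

Computing all pairwise distances among 6 points:

d((14, 16), (12, 12)) = 4.4721 <-- minimum
d((14, 16), (13, -9)) = 25.02
d((14, 16), (18, -8)) = 24.3311
d((14, 16), (-1, 11)) = 15.8114
d((14, 16), (-19, -12)) = 43.2782
d((12, 12), (13, -9)) = 21.0238
d((12, 12), (18, -8)) = 20.8806
d((12, 12), (-1, 11)) = 13.0384
d((12, 12), (-19, -12)) = 39.2046
d((13, -9), (18, -8)) = 5.099
d((13, -9), (-1, 11)) = 24.4131
d((13, -9), (-19, -12)) = 32.1403
d((18, -8), (-1, 11)) = 26.8701
d((18, -8), (-19, -12)) = 37.2156
d((-1, 11), (-19, -12)) = 29.2062

Closest pair: (14, 16) and (12, 12) with distance 4.4721

The closest pair is (14, 16) and (12, 12) with Euclidean distance 4.4721. For 6 points, brute-force pairwise comparison is shown above. For large n, the divide-and-conquer algorithm (sort by x, recurse on halves, check the dividing strip) achieves O(n log n).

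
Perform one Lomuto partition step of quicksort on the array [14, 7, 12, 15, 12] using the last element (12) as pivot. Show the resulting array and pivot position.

Lomuto partition with pivot = 12:

Initial array: [14, 7, 12, 15, 12]

arr[0]=14 > 12: no swap
arr[1]=7 <= 12: swap with position 0, array becomes [7, 14, 12, 15, 12]
arr[2]=12 <= 12: swap with position 1, array becomes [7, 12, 14, 15, 12]
arr[3]=15 > 12: no swap

Place pivot at position 2: [7, 12, 12, 15, 14]
Pivot position: 2

After partitioning with pivot 12, the array becomes [7, 12, 12, 15, 14]. The pivot is placed at index 2. All elements to the left of the pivot are <= 12, and all elements to the right are > 12.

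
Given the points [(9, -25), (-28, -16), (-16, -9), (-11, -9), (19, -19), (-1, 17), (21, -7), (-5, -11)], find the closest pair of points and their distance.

Computing all pairwise distances among 8 points:

d((9, -25), (-28, -16)) = 38.0789
d((9, -25), (-16, -9)) = 29.6816
d((9, -25), (-11, -9)) = 25.6125
d((9, -25), (19, -19)) = 11.6619
d((9, -25), (-1, 17)) = 43.1741
d((9, -25), (21, -7)) = 21.6333
d((9, -25), (-5, -11)) = 19.799
d((-28, -16), (-16, -9)) = 13.8924
d((-28, -16), (-11, -9)) = 18.3848
d((-28, -16), (19, -19)) = 47.0956
d((-28, -16), (-1, 17)) = 42.638
d((-28, -16), (21, -7)) = 49.8197
d((-28, -16), (-5, -11)) = 23.5372
d((-16, -9), (-11, -9)) = 5.0 <-- minimum
d((-16, -9), (19, -19)) = 36.4005
d((-16, -9), (-1, 17)) = 30.0167
d((-16, -9), (21, -7)) = 37.054
d((-16, -9), (-5, -11)) = 11.1803
d((-11, -9), (19, -19)) = 31.6228
d((-11, -9), (-1, 17)) = 27.8568
d((-11, -9), (21, -7)) = 32.0624
d((-11, -9), (-5, -11)) = 6.3246
d((19, -19), (-1, 17)) = 41.1825
d((19, -19), (21, -7)) = 12.1655
d((19, -19), (-5, -11)) = 25.2982
d((-1, 17), (21, -7)) = 32.5576
d((-1, 17), (-5, -11)) = 28.2843
d((21, -7), (-5, -11)) = 26.3059

Closest pair: (-16, -9) and (-11, -9) with distance 5.0

The closest pair is (-16, -9) and (-11, -9) with Euclidean distance 5.0. For 8 points, brute-force pairwise comparison is shown above. For large n, the divide-and-conquer algorithm (sort by x, recurse on halves, check the dividing strip) achieves O(n log n).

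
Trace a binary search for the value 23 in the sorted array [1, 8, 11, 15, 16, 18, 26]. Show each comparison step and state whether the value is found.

Binary search for 23 in [1, 8, 11, 15, 16, 18, 26]:

lo=0, hi=6, mid=3, arr[mid]=15 -> 15 < 23, search right half
lo=4, hi=6, mid=5, arr[mid]=18 -> 18 < 23, search right half
lo=6, hi=6, mid=6, arr[mid]=26 -> 26 > 23, search left half
lo=6 > hi=5, target 23 not found

Binary search determines that 23 is not in the array after 3 comparisons. The search space was exhausted without finding the target.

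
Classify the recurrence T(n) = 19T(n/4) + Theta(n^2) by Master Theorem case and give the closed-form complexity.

Master Theorem for T(n) = 19T(n/4) + O(n^2):

a = 19, b = 4, c = 2
log_b(a) = log_4(19) = 2.1240

Case 1: c = 2 < log_4(19) = 2.1240
T(n) = O(n^(log_4 19))

For T(n) = 19T(n/4) + O(n^2): log_4(19) = 2.1240. This is Case 1 of the Master Theorem (c < log_b(a), work dominated by leaves), giving O(n^(log_4 19)).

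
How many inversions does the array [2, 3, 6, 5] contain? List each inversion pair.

Finding inversions in [2, 3, 6, 5]:

(2, 3): arr[2]=6 > arr[3]=5

Total inversions: 1

The array has 1 inversion(s): (2,3). Each pair (i,j) satisfies i < j and arr[i] > arr[j].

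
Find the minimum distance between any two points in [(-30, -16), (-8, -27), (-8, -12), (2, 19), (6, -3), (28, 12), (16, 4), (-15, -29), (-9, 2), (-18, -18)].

Computing all pairwise distances among 10 points:

d((-30, -16), (-8, -27)) = 24.5967
d((-30, -16), (-8, -12)) = 22.3607
d((-30, -16), (2, 19)) = 47.4236
d((-30, -16), (6, -3)) = 38.2753
d((-30, -16), (28, 12)) = 64.405
d((-30, -16), (16, 4)) = 50.1597
d((-30, -16), (-15, -29)) = 19.8494
d((-30, -16), (-9, 2)) = 27.6586
d((-30, -16), (-18, -18)) = 12.1655
d((-8, -27), (-8, -12)) = 15.0
d((-8, -27), (2, 19)) = 47.0744
d((-8, -27), (6, -3)) = 27.7849
d((-8, -27), (28, 12)) = 53.0754
d((-8, -27), (16, 4)) = 39.2046
d((-8, -27), (-15, -29)) = 7.2801 <-- minimum
d((-8, -27), (-9, 2)) = 29.0172
d((-8, -27), (-18, -18)) = 13.4536
d((-8, -12), (2, 19)) = 32.573
d((-8, -12), (6, -3)) = 16.6433
d((-8, -12), (28, 12)) = 43.2666
d((-8, -12), (16, 4)) = 28.8444
d((-8, -12), (-15, -29)) = 18.3848
d((-8, -12), (-9, 2)) = 14.0357
d((-8, -12), (-18, -18)) = 11.6619
d((2, 19), (6, -3)) = 22.3607
d((2, 19), (28, 12)) = 26.9258
d((2, 19), (16, 4)) = 20.5183
d((2, 19), (-15, -29)) = 50.9215
d((2, 19), (-9, 2)) = 20.2485
d((2, 19), (-18, -18)) = 42.0595
d((6, -3), (28, 12)) = 26.6271
d((6, -3), (16, 4)) = 12.2066
d((6, -3), (-15, -29)) = 33.4215
d((6, -3), (-9, 2)) = 15.8114
d((6, -3), (-18, -18)) = 28.3019
d((28, 12), (16, 4)) = 14.4222
d((28, 12), (-15, -29)) = 59.4138
d((28, 12), (-9, 2)) = 38.3275
d((28, 12), (-18, -18)) = 54.9181
d((16, 4), (-15, -29)) = 45.2769
d((16, 4), (-9, 2)) = 25.0799
d((16, 4), (-18, -18)) = 40.4969
d((-15, -29), (-9, 2)) = 31.5753
d((-15, -29), (-18, -18)) = 11.4018
d((-9, 2), (-18, -18)) = 21.9317

Closest pair: (-8, -27) and (-15, -29) with distance 7.2801

The closest pair is (-8, -27) and (-15, -29) with Euclidean distance 7.2801. For 10 points, brute-force pairwise comparison is shown above. For large n, the divide-and-conquer algorithm (sort by x, recurse on halves, check the dividing strip) achieves O(n log n).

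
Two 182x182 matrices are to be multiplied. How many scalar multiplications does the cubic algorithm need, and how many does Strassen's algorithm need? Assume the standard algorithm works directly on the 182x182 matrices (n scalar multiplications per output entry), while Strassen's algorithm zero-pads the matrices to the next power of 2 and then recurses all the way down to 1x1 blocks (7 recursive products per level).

Matrix multiplication for 182x182 matrices:

Strassen's algorithm requires power-of-2 dimensions. Pad 182x182 to 256x256 (next power of 2).

Standard algorithm: 182^3 = 6028568 multiplications
Strassen's algorithm: 7^(log2(256)) = 7^8 = 5764801 multiplications
Savings: 6028568 - 5764801 = 263767 multiplications

Standard: 6028568 multiplications (182^3). Strassen: 5764801 multiplications (7^8, after padding to 256x256). Strassen reduces 8 recursive multiplications to 7 at each level.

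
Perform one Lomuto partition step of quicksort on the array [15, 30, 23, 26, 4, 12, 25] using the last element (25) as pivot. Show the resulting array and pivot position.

Lomuto partition with pivot = 25:

Initial array: [15, 30, 23, 26, 4, 12, 25]

arr[0]=15 <= 25: swap with position 0, array becomes [15, 30, 23, 26, 4, 12, 25]
arr[1]=30 > 25: no swap
arr[2]=23 <= 25: swap with position 1, array becomes [15, 23, 30, 26, 4, 12, 25]
arr[3]=26 > 25: no swap
arr[4]=4 <= 25: swap with position 2, array becomes [15, 23, 4, 26, 30, 12, 25]
arr[5]=12 <= 25: swap with position 3, array becomes [15, 23, 4, 12, 30, 26, 25]

Place pivot at position 4: [15, 23, 4, 12, 25, 26, 30]
Pivot position: 4

After partitioning with pivot 25, the array becomes [15, 23, 4, 12, 25, 26, 30]. The pivot is placed at index 4. All elements to the left of the pivot are <= 25, and all elements to the right are > 25.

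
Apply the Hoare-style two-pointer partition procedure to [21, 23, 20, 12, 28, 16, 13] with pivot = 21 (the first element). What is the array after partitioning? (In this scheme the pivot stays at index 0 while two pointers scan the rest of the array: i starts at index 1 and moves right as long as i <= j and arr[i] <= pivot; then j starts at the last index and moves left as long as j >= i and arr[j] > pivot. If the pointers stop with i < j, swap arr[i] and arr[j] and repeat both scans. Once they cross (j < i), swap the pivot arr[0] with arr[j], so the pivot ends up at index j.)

Hoare-style two-pointer partition with pivot = 21:

Initial array: [21, 23, 20, 12, 28, 16, 13]

Pointers start at i = 1, j = 6.
i stops at index 1 (arr[1]=23 > 21), j stops at index 6 (arr[6]=13 <= 21): swap arr[1] and arr[6], array becomes [21, 13, 20, 12, 28, 16, 23]
i stops at index 4 (arr[4]=28 > 21), j stops at index 5 (arr[5]=16 <= 21): swap arr[4] and arr[5], array becomes [21, 13, 20, 12, 16, 28, 23]
i ends at 5, j ends at 4: the pointers have crossed (j < i), so scanning stops.

Swap pivot arr[0] with arr[4] to place pivot at position 4: [16, 13, 20, 12, 21, 28, 23]
Pivot position: 4

After partitioning with pivot 21, the array becomes [16, 13, 20, 12, 21, 28, 23]. The pivot is placed at index 4. All elements to the left of the pivot are <= 21, and all elements to the right are > 21.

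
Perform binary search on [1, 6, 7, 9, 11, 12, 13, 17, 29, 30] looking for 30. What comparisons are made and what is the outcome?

Binary search for 30 in [1, 6, 7, 9, 11, 12, 13, 17, 29, 30]:

lo=0, hi=9, mid=4, arr[mid]=11 -> 11 < 30, search right half
lo=5, hi=9, mid=7, arr[mid]=17 -> 17 < 30, search right half
lo=8, hi=9, mid=8, arr[mid]=29 -> 29 < 30, search right half
lo=9, hi=9, mid=9, arr[mid]=30 -> Found target at index 9!

Binary search finds 30 at index 9 after 4 comparisons. The search repeatedly halves the search space by comparing with the middle element.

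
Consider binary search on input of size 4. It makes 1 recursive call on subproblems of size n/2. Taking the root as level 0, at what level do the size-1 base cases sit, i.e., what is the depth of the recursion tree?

For divide and conquer with division factor 2:

Problem sizes at each level:
Level 0: 4
Level 1: 2
Level 2: 1

The root is level 0 and the size-1 base case is level 2 (the tree spans levels 0 through 2, i.e. 3 levels counting the root), so the depth is the number of divisions: log_2(4) = 2

The recursion tree depth is log_2(4) = 2. At each level, the problem size is divided by 2, so it takes 2 divisions to reduce to a base case of size 1. The algorithm makes 1 recursive call at each level.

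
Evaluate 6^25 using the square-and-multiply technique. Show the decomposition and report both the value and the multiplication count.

Computing 6^25 by squaring (build up from 6^1; each line after the first costs one multiplication):

6^1 = 6
6^2 = (6^1)^2 = 6^2 = 36
6^3 = 6 * 6^2 = 6 * 36 = 216
6^6 = (6^3)^2 = 216^2 = 46656
6^12 = (6^6)^2 = 46656^2 = 2176782336
6^24 = (6^12)^2 = 2176782336^2 = 4738381338321616896
6^25 = 6 * 6^24 = 6 * 4738381338321616896 = 28430288029929701376

Result: 28430288029929701376
Multiplications needed: 6 (6 lines after 6^1)

6^25 = 28430288029929701376. Using exponentiation by squaring, this requires 6 multiplications. The key idea: if the exponent is even, square the half-power; if odd, multiply by the base once.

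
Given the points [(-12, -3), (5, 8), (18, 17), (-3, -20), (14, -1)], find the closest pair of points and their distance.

Computing all pairwise distances among 5 points:

d((-12, -3), (5, 8)) = 20.2485
d((-12, -3), (18, 17)) = 36.0555
d((-12, -3), (-3, -20)) = 19.2354
d((-12, -3), (14, -1)) = 26.0768
d((5, 8), (18, 17)) = 15.8114
d((5, 8), (-3, -20)) = 29.1204
d((5, 8), (14, -1)) = 12.7279 <-- minimum
d((18, 17), (-3, -20)) = 42.5441
d((18, 17), (14, -1)) = 18.4391
d((-3, -20), (14, -1)) = 25.4951

Closest pair: (5, 8) and (14, -1) with distance 12.7279

The closest pair is (5, 8) and (14, -1) with Euclidean distance 12.7279. For 5 points, brute-force pairwise comparison is shown above. For large n, the divide-and-conquer algorithm (sort by x, recurse on halves, check the dividing strip) achieves O(n log n).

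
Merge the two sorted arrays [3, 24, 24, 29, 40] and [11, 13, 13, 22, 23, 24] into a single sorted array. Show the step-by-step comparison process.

Merging process:

Compare 3 vs 11: take 3 from left. Merged: [3]
Compare 24 vs 11: take 11 from right. Merged: [3, 11]
Compare 24 vs 13: take 13 from right. Merged: [3, 11, 13]
Compare 24 vs 13: take 13 from right. Merged: [3, 11, 13, 13]
Compare 24 vs 22: take 22 from right. Merged: [3, 11, 13, 13, 22]
Compare 24 vs 23: take 23 from right. Merged: [3, 11, 13, 13, 22, 23]
Compare 24 vs 24: take 24 from left. Merged: [3, 11, 13, 13, 22, 23, 24]
Compare 24 vs 24: take 24 from left. Merged: [3, 11, 13, 13, 22, 23, 24, 24]
Compare 29 vs 24: take 24 from right. Merged: [3, 11, 13, 13, 22, 23, 24, 24, 24]
Append remaining from left: [29, 40]. Merged: [3, 11, 13, 13, 22, 23, 24, 24, 24, 29, 40]

Final merged array: [3, 11, 13, 13, 22, 23, 24, 24, 24, 29, 40]
Total comparisons: 9

The merged array is [3, 11, 13, 13, 22, 23, 24, 24, 24, 29, 40], requiring 9 comparisons. The merge step runs in O(n) time where n is the total number of elements.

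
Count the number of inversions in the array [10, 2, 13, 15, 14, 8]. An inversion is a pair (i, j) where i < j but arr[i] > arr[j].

Finding inversions in [10, 2, 13, 15, 14, 8]:

(0, 1): arr[0]=10 > arr[1]=2
(0, 5): arr[0]=10 > arr[5]=8
(2, 5): arr[2]=13 > arr[5]=8
(3, 4): arr[3]=15 > arr[4]=14
(3, 5): arr[3]=15 > arr[5]=8
(4, 5): arr[4]=14 > arr[5]=8

Total inversions: 6

The array has 6 inversion(s): (0,1), (0,5), (2,5), (3,4), (3,5), (4,5). Each pair (i,j) satisfies i < j and arr[i] > arr[j].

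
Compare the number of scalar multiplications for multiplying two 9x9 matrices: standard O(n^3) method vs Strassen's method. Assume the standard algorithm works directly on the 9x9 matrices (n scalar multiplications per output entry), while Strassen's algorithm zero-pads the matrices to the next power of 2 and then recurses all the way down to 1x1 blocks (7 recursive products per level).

Matrix multiplication for 9x9 matrices:

Strassen's algorithm requires power-of-2 dimensions. Pad 9x9 to 16x16 (next power of 2).

Standard algorithm: 9^3 = 729 multiplications
Strassen's algorithm: 7^(log2(16)) = 7^4 = 2401 multiplications
Difference: 729 - 2401 = -1672 (Strassen uses MORE here due to padding overhead — for small or just-over-power-of-2 n, padding can outweigh the per-level savings)

Standard: 729 multiplications (9^3). Strassen: 2401 multiplications (7^4, after padding to 16x16). Strassen reduces 8 recursive multiplications to 7 at each level.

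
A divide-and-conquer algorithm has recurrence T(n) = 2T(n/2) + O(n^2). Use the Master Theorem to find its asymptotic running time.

Master Theorem for T(n) = 2T(n/2) + O(n^2):

a = 2, b = 2, c = 2
log_b(a) = log_2(2) = 1.0000

Case 3: c = 2 > log_2(2) = 1.0000
T(n) = O(n^2) = O(n^2)

For T(n) = 2T(n/2) + O(n^2): log_2(2) = 1.0000. This is Case 3 of the Master Theorem (c > log_b(a), work dominated by root), giving O(n^2).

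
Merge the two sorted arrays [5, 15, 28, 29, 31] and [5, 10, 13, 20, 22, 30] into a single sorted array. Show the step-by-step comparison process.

Merging process:

Compare 5 vs 5: take 5 from left. Merged: [5]
Compare 15 vs 5: take 5 from right. Merged: [5, 5]
Compare 15 vs 10: take 10 from right. Merged: [5, 5, 10]
Compare 15 vs 13: take 13 from right. Merged: [5, 5, 10, 13]
Compare 15 vs 20: take 15 from left. Merged: [5, 5, 10, 13, 15]
Compare 28 vs 20: take 20 from right. Merged: [5, 5, 10, 13, 15, 20]
Compare 28 vs 22: take 22 from right. Merged: [5, 5, 10, 13, 15, 20, 22]
Compare 28 vs 30: take 28 from left. Merged: [5, 5, 10, 13, 15, 20, 22, 28]
Compare 29 vs 30: take 29 from left. Merged: [5, 5, 10, 13, 15, 20, 22, 28, 29]
Compare 31 vs 30: take 30 from right. Merged: [5, 5, 10, 13, 15, 20, 22, 28, 29, 30]
Append remaining from left: [31]. Merged: [5, 5, 10, 13, 15, 20, 22, 28, 29, 30, 31]

Final merged array: [5, 5, 10, 13, 15, 20, 22, 28, 29, 30, 31]
Total comparisons: 10

The merged array is [5, 5, 10, 13, 15, 20, 22, 28, 29, 30, 31], requiring 10 comparisons. The merge step runs in O(n) time where n is the total number of elements.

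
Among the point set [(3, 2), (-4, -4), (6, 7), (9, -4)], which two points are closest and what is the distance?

Computing all pairwise distances among 4 points:

d((3, 2), (-4, -4)) = 9.2195
d((3, 2), (6, 7)) = 5.831 <-- minimum
d((3, 2), (9, -4)) = 8.4853
d((-4, -4), (6, 7)) = 14.8661
d((-4, -4), (9, -4)) = 13.0
d((6, 7), (9, -4)) = 11.4018

Closest pair: (3, 2) and (6, 7) with distance 5.831

The closest pair is (3, 2) and (6, 7) with Euclidean distance 5.831. For 4 points, brute-force pairwise comparison is shown above. For large n, the divide-and-conquer algorithm (sort by x, recurse on halves, check the dividing strip) achieves O(n log n).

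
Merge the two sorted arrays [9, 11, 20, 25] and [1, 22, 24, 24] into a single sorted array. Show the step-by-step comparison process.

Merging process:

Compare 9 vs 1: take 1 from right. Merged: [1]
Compare 9 vs 22: take 9 from left. Merged: [1, 9]
Compare 11 vs 22: take 11 from left. Merged: [1, 9, 11]
Compare 20 vs 22: take 20 from left. Merged: [1, 9, 11, 20]
Compare 25 vs 22: take 22 from right. Merged: [1, 9, 11, 20, 22]
Compare 25 vs 24: take 24 from right. Merged: [1, 9, 11, 20, 22, 24]
Compare 25 vs 24: take 24 from right. Merged: [1, 9, 11, 20, 22, 24, 24]
Append remaining from left: [25]. Merged: [1, 9, 11, 20, 22, 24, 24, 25]

Final merged array: [1, 9, 11, 20, 22, 24, 24, 25]
Total comparisons: 7

The merged array is [1, 9, 11, 20, 22, 24, 24, 25], requiring 7 comparisons. The merge step runs in O(n) time where n is the total number of elements.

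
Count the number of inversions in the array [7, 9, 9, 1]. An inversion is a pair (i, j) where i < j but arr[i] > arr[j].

Finding inversions in [7, 9, 9, 1]:

(0, 3): arr[0]=7 > arr[3]=1
(1, 3): arr[1]=9 > arr[3]=1
(2, 3): arr[2]=9 > arr[3]=1

Total inversions: 3

The array has 3 inversion(s): (0,3), (1,3), (2,3). Each pair (i,j) satisfies i < j and arr[i] > arr[j].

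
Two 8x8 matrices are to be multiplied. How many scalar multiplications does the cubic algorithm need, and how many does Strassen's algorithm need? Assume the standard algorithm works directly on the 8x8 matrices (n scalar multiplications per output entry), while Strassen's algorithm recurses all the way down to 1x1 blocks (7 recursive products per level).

Matrix multiplication for 8x8 matrices:

Standard algorithm: 8^3 = 512 multiplications
Strassen's algorithm: 7^(log2(8)) = 7^3 = 343 multiplications
Savings: 512 - 343 = 169 multiplications

Standard: 512 multiplications (8^3). Strassen: 343 multiplications (7^3). Strassen reduces 8 recursive multiplications to 7 at each level.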